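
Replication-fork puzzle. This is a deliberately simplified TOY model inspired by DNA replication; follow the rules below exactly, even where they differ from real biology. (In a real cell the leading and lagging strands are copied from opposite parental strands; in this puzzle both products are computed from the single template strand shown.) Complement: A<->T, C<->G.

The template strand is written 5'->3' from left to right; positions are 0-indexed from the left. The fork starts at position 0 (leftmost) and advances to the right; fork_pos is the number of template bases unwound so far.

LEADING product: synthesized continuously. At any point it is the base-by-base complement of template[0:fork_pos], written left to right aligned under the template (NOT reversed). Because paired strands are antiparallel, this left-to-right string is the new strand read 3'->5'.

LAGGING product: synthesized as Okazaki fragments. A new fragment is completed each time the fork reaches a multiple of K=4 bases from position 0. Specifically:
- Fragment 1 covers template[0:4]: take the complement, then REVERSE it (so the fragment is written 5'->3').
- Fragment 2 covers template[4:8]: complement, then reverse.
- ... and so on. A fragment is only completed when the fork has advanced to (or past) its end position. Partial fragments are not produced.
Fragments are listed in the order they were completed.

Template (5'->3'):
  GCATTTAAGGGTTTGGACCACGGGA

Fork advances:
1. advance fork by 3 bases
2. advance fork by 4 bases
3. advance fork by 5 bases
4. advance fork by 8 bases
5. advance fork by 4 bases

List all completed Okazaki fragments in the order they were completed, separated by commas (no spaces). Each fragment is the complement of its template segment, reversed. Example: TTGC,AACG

Step 1: advance 3 -> fork_pos = 0 + 3 = 3. Next multiple of 4 is 4 (not reached); still 0 fragment(s).
Step 2: advance 4 -> fork_pos = 3 + 4 = 7. Reached multiple(s) of 4: 4 -> fragment 1 completed (1 total).
Step 3: advance 5 -> fork_pos = 7 + 5 = 12. Reached multiple(s) of 4: 8, 12 -> fragments 2-3 completed (3 total).
Step 4: advance 8 -> fork_pos = 12 + 8 = 20. Reached multiple(s) of 4: 16, 20 -> fragments 4-5 completed (5 total).
Step 5: advance 4 -> fork_pos = 20 + 4 = 24. Reached multiple(s) of 4: 24 -> fragment 6 completed (6 total).
Final fork_pos = 24, so 6 fragment(s) are complete. Build each: template segment -> complement -> reverse.
Fragment 1: template[0:4] = GCAT -> complement CGTA -> reversed ATGC
Fragment 2: template[4:8] = TTAA -> complement AATT -> reversed TTAA
Fragment 3: template[8:12] = GGGT -> complement CCCA -> reversed ACCC
Fragment 4: template[12:16] = TTGG -> complement AACC -> reversed CCAA
Fragment 5: template[16:20] = ACCA -> complement TGGT -> reversed TGGT
Fragment 6: template[20:24] = CGGG -> complement GCCC -> reversed CCCG

Answer: ATGC,TTAA,ACCC,CCAA,TGGT,CCCG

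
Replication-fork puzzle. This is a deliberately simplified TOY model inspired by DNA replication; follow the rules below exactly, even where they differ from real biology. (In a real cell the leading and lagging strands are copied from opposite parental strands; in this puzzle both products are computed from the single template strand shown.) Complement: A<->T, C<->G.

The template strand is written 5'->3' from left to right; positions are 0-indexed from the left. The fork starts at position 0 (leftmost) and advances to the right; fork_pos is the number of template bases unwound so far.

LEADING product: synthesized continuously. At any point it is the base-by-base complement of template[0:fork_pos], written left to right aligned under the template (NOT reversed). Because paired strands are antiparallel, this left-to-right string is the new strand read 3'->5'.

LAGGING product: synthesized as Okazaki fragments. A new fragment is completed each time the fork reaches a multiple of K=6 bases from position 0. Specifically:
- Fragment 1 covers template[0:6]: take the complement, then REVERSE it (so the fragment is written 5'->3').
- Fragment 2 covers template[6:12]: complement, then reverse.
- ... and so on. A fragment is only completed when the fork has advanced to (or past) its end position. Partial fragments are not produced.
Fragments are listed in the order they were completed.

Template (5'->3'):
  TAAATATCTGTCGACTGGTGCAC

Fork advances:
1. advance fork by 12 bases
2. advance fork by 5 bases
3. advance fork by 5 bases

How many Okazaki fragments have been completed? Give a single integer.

Answer: 3

Derivation:
Step 1: advance 12 -> fork_pos = 0 + 12 = 12. Reached multiple(s) of 6: 6, 12 -> fragments 1-2 completed (2 total).
Step 2: advance 5 -> fork_pos = 12 + 5 = 17. Next multiple of 6 is 18 (not reached); still 2 fragment(s).
Step 3: advance 5 -> fork_pos = 17 + 5 = 22. Reached multiple(s) of 6: 18 -> fragment 3 completed (3 total).
Check: final fork_pos = 22; the multiples of 6 that are <= 22 are 6..18 -> 22 // 6 = 3 completed fragment(s).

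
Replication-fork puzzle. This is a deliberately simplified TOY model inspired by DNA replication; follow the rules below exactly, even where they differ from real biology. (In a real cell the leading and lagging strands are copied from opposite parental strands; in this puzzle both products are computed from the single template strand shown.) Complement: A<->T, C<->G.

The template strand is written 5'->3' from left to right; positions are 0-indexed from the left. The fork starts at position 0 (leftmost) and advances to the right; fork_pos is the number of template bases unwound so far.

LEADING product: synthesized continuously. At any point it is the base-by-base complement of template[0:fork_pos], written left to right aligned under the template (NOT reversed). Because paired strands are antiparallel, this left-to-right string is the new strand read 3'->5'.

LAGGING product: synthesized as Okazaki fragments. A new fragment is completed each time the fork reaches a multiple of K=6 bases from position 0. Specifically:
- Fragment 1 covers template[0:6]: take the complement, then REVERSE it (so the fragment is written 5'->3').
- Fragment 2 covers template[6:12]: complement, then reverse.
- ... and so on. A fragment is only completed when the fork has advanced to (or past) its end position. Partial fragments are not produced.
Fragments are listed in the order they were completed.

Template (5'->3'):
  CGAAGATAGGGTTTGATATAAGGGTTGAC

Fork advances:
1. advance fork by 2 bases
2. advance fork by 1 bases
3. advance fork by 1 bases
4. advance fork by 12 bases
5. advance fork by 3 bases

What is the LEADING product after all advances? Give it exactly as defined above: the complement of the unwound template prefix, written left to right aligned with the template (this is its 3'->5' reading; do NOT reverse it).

Answer: GCTTCTATCCCAAACTATA

Derivation:
Step 1: advance 2 -> fork_pos = 0 + 2 = 2.
Step 2: advance 1 -> fork_pos = 2 + 1 = 3.
Step 3: advance 1 -> fork_pos = 3 + 1 = 4.
Step 4: advance 12 -> fork_pos = 4 + 12 = 16.
Step 5: advance 3 -> fork_pos = 16 + 3 = 19.
Unwound prefix: template[0:19] = CGAAGATAGGGTTTGATAT
Complement it base by base (A<->T, C<->G), keeping left-to-right order:
  [0:5] CGAAG -> GCTTC
  [5:10] ATAGG -> TATCC
  [10:15] GTTTG -> CAAAC
  [15:19] ATAT -> TATA
Concatenate: GCTTCTATCCCAAACTATA (length 19; written aligned with the template, i.e. 3'->5').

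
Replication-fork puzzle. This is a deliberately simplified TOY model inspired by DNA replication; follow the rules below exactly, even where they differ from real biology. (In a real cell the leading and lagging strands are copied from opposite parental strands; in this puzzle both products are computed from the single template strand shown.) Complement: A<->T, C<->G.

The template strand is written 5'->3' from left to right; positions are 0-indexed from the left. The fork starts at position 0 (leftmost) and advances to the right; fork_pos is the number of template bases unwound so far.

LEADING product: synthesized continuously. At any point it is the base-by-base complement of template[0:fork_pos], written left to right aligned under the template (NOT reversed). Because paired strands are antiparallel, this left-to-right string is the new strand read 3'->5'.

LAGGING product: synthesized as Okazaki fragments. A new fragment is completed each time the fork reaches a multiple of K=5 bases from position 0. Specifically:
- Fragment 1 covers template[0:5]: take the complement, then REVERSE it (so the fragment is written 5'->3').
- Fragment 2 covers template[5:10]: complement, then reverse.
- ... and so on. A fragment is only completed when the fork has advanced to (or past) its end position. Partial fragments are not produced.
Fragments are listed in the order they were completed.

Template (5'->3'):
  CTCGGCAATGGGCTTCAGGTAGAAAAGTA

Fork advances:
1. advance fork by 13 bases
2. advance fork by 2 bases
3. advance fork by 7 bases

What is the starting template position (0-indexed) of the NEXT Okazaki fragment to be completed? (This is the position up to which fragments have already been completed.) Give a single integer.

Step 1: advance 13 -> fork_pos = 0 + 13 = 13. Reached multiple(s) of 5: 5, 10 -> fragments 1-2 completed (2 total).
Step 2: advance 2 -> fork_pos = 13 + 2 = 15. Reached multiple(s) of 5: 15 -> fragment 3 completed (3 total).
Step 3: advance 7 -> fork_pos = 15 + 7 = 22. Reached multiple(s) of 5: 20 -> fragment 4 completed (4 total).
4 fragment(s) completed, covering template[0:20] (4 x 5 = 20). The next fragment, fragment 5, covers template[20:25], so it starts at position 20.

Answer: 20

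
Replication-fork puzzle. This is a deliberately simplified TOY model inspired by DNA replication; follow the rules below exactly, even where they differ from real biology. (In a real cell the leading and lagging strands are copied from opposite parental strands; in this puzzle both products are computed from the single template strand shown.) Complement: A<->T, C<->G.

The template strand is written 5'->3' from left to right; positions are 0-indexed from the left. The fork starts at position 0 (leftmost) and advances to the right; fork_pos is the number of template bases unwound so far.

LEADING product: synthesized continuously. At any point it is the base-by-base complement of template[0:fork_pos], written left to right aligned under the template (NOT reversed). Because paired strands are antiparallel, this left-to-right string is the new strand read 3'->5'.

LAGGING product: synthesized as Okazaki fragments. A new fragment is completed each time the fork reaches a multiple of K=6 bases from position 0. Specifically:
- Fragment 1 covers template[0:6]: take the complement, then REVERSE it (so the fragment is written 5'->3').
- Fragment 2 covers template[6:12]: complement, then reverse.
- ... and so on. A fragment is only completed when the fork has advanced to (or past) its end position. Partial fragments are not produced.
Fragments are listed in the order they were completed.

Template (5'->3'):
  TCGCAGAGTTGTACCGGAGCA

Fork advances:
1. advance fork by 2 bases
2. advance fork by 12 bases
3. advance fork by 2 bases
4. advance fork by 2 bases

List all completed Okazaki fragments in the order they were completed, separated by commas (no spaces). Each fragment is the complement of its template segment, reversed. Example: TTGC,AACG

Step 1: advance 2 -> fork_pos = 0 + 2 = 2. Next multiple of 6 is 6 (not reached); still 0 fragment(s).
Step 2: advance 12 -> fork_pos = 2 + 12 = 14. Reached multiple(s) of 6: 6, 12 -> fragments 1-2 completed (2 total).
Step 3: advance 2 -> fork_pos = 14 + 2 = 16. Next multiple of 6 is 18 (not reached); still 2 fragment(s).
Step 4: advance 2 -> fork_pos = 16 + 2 = 18. Reached multiple(s) of 6: 18 -> fragment 3 completed (3 total).
Final fork_pos = 18, so 3 fragment(s) are complete. Build each: template segment -> complement -> reverse.
Fragment 1: template[0:6] = TCGCAG -> complement AGCGTC -> reversed CTGCGA
Fragment 2: template[6:12] = AGTTGT -> complement TCAACA -> reversed ACAACT
Fragment 3: template[12:18] = ACCGGA -> complement TGGCCT -> reversed TCCGGT

Answer: CTGCGA,ACAACT,TCCGGT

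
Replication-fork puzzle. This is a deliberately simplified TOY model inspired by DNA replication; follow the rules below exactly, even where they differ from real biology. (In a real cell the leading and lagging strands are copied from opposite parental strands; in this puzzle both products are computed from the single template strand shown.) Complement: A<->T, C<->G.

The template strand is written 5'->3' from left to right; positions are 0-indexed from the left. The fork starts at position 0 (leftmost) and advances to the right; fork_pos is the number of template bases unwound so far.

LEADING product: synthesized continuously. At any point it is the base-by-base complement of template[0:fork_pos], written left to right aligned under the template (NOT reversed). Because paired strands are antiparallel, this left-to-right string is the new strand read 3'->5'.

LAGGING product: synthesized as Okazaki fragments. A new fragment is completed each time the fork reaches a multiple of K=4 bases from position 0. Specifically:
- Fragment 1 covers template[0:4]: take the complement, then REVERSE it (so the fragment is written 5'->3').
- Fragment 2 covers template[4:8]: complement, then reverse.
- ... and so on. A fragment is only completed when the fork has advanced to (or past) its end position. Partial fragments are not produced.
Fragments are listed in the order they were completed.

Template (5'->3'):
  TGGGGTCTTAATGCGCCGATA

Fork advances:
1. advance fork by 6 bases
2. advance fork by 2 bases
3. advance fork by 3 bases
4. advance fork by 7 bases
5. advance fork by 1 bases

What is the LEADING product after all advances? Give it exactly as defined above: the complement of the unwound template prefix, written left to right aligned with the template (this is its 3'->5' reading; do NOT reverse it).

Step 1: advance 6 -> fork_pos = 0 + 6 = 6.
Step 2: advance 2 -> fork_pos = 6 + 2 = 8.
Step 3: advance 3 -> fork_pos = 8 + 3 = 11.
Step 4: advance 7 -> fork_pos = 11 + 7 = 18.
Step 5: advance 1 -> fork_pos = 18 + 1 = 19.
Unwound prefix: template[0:19] = TGGGGTCTTAATGCGCCGA
Complement it base by base (A<->T, C<->G), keeping left-to-right order:
  [0:5] TGGGG -> ACCCC
  [5:10] TCTTA -> AGAAT
  [10:15] ATGCG -> TACGC
  [15:19] CCGA -> GGCT
Concatenate: ACCCCAGAATTACGCGGCT (length 19; written aligned with the template, i.e. 3'->5').

Answer: ACCCCAGAATTACGCGGCT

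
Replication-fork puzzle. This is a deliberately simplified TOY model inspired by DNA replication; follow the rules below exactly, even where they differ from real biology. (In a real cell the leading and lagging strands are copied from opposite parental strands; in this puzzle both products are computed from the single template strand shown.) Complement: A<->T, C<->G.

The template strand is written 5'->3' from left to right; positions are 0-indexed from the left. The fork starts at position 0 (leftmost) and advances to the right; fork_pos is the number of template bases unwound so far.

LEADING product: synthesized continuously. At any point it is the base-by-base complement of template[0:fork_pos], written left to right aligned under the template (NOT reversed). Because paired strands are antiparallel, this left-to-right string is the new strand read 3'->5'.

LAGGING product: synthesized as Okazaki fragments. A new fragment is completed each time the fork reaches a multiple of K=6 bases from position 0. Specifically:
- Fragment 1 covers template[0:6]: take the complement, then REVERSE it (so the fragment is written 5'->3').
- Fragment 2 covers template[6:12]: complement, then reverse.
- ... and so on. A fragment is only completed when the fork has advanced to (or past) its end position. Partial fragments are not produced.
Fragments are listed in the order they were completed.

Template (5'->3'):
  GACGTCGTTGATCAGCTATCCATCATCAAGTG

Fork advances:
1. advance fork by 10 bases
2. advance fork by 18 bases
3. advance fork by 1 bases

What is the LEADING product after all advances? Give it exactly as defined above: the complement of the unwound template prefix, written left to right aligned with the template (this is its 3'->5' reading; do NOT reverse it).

Answer: CTGCAGCAACTAGTCGATAGGTAGTAGTT

Derivation:
Step 1: advance 10 -> fork_pos = 0 + 10 = 10.
Step 2: advance 18 -> fork_pos = 10 + 18 = 28.
Step 3: advance 1 -> fork_pos = 28 + 1 = 29.
Unwound prefix: template[0:29] = GACGTCGTTGATCAGCTATCCATCATCAA
Complement it base by base (A<->T, C<->G), keeping left-to-right order:
  [0:5] GACGT -> CTGCA
  [5:10] CGTTG -> GCAAC
  [10:15] ATCAG -> TAGTC
  [15:20] CTATC -> GATAG
  [20:25] CATCA -> GTAGT
  [25:29] TCAA -> AGTT
Concatenate: CTGCAGCAACTAGTCGATAGGTAGTAGTT (length 29; written aligned with the template, i.e. 3'->5').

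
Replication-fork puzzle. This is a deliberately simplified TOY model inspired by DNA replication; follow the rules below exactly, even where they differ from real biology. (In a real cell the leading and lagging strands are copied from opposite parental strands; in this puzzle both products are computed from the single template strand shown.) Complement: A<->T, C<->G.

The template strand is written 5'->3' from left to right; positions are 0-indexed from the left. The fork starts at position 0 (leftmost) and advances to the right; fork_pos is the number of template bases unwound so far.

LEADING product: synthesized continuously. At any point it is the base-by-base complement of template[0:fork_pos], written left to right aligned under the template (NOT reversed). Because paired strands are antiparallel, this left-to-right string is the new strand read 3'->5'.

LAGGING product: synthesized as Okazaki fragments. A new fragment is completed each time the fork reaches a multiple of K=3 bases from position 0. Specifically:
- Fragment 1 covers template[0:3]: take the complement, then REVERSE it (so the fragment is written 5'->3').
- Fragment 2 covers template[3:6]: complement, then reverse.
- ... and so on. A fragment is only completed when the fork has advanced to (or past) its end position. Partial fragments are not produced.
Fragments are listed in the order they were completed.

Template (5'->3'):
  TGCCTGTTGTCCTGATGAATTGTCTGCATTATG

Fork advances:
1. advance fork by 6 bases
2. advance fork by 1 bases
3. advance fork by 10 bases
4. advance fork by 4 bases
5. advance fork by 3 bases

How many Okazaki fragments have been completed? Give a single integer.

Answer: 8

Derivation:
Step 1: advance 6 -> fork_pos = 0 + 6 = 6. Reached multiple(s) of 3: 3, 6 -> fragments 1-2 completed (2 total).
Step 2: advance 1 -> fork_pos = 6 + 1 = 7. Next multiple of 3 is 9 (not reached); still 2 fragment(s).
Step 3: advance 10 -> fork_pos = 7 + 10 = 17. Reached multiple(s) of 3: 9, 12, 15 -> fragments 3-5 completed (5 total).
Step 4: advance 4 -> fork_pos = 17 + 4 = 21. Reached multiple(s) of 3: 18, 21 -> fragments 6-7 completed (7 total).
Step 5: advance 3 -> fork_pos = 21 + 3 = 24. Reached multiple(s) of 3: 24 -> fragment 8 completed (8 total).
Check: final fork_pos = 24; the multiples of 3 that are <= 24 are 3..24 -> 24 // 3 = 8 completed fragment(s).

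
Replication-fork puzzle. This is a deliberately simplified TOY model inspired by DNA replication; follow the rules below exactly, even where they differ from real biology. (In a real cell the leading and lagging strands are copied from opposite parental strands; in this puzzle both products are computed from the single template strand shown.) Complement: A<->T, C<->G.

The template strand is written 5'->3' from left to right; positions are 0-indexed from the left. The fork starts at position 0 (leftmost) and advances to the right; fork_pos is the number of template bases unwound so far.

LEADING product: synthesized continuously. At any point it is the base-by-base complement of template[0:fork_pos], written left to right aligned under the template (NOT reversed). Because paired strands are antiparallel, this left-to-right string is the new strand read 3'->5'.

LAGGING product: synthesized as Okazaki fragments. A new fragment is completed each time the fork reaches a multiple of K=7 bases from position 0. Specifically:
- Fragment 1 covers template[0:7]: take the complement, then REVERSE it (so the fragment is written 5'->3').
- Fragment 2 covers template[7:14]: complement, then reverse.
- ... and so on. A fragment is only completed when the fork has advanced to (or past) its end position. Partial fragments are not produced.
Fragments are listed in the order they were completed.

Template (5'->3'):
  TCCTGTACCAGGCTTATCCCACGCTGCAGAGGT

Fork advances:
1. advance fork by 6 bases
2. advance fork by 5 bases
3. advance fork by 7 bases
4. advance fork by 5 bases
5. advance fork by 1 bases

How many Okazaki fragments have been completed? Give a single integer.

Step 1: advance 6 -> fork_pos = 0 + 6 = 6. Next multiple of 7 is 7 (not reached); still 0 fragment(s).
Step 2: advance 5 -> fork_pos = 6 + 5 = 11. Reached multiple(s) of 7: 7 -> fragment 1 completed (1 total).
Step 3: advance 7 -> fork_pos = 11 + 7 = 18. Reached multiple(s) of 7: 14 -> fragment 2 completed (2 total).
Step 4: advance 5 -> fork_pos = 18 + 5 = 23. Reached multiple(s) of 7: 21 -> fragment 3 completed (3 total).
Step 5: advance 1 -> fork_pos = 23 + 1 = 24. Next multiple of 7 is 28 (not reached); still 3 fragment(s).
Check: final fork_pos = 24; the multiples of 7 that are <= 24 are 7..21 -> 24 // 7 = 3 completed fragment(s).

Answer: 3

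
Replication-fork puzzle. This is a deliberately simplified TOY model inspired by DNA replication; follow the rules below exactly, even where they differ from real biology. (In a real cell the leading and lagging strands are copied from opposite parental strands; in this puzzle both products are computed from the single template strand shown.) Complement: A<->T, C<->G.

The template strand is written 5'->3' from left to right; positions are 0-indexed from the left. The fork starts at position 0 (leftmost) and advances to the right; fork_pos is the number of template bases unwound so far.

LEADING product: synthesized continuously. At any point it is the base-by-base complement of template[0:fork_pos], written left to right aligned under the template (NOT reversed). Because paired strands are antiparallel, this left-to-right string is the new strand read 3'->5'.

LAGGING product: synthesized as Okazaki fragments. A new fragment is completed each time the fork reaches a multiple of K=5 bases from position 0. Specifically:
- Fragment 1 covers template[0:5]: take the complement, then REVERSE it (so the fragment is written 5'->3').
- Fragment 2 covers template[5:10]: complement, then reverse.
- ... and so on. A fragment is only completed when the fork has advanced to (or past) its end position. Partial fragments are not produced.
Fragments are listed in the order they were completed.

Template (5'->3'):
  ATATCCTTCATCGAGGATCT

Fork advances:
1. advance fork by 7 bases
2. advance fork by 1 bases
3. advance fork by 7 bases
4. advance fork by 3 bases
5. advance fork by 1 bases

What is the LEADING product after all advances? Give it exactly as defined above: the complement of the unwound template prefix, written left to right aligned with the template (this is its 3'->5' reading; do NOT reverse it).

Step 1: advance 7 -> fork_pos = 0 + 7 = 7.
Step 2: advance 1 -> fork_pos = 7 + 1 = 8.
Step 3: advance 7 -> fork_pos = 8 + 7 = 15.
Step 4: advance 3 -> fork_pos = 15 + 3 = 18.
Step 5: advance 1 -> fork_pos = 18 + 1 = 19.
Unwound prefix: template[0:19] = ATATCCTTCATCGAGGATC
Complement it base by base (A<->T, C<->G), keeping left-to-right order:
  [0:5] ATATC -> TATAG
  [5:10] CTTCA -> GAAGT
  [10:15] TCGAG -> AGCTC
  [15:19] GATC -> CTAG
Concatenate: TATAGGAAGTAGCTCCTAG (length 19; written aligned with the template, i.e. 3'->5').

Answer: TATAGGAAGTAGCTCCTAG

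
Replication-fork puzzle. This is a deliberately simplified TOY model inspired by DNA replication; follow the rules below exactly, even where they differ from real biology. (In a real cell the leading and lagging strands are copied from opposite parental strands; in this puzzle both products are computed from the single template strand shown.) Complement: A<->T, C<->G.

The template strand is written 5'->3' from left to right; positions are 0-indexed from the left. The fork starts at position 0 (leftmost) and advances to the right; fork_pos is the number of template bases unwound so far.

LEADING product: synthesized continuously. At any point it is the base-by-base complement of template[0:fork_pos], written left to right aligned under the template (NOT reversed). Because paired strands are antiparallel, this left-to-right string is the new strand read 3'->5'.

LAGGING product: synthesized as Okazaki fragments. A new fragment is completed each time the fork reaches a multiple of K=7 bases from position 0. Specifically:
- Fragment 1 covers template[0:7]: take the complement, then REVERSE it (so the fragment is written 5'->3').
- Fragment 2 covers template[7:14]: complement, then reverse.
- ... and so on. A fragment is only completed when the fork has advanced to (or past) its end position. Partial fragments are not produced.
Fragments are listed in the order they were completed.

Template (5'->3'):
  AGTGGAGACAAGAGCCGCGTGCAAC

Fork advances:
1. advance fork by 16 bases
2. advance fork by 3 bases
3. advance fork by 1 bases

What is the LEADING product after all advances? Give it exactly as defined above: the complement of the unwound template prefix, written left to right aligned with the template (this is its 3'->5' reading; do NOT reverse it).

Answer: TCACCTCTGTTCTCGGCGCA

Derivation:
Step 1: advance 16 -> fork_pos = 0 + 16 = 16.
Step 2: advance 3 -> fork_pos = 16 + 3 = 19.
Step 3: advance 1 -> fork_pos = 19 + 1 = 20.
Unwound prefix: template[0:20] = AGTGGAGACAAGAGCCGCGT
Complement it base by base (A<->T, C<->G), keeping left-to-right order:
  [0:5] AGTGG -> TCACC
  [5:10] AGACA -> TCTGT
  [10:15] AGAGC -> TCTCG
  [15:20] CGCGT -> GCGCA
Concatenate: TCACCTCTGTTCTCGGCGCA (length 20; written aligned with the template, i.e. 3'->5').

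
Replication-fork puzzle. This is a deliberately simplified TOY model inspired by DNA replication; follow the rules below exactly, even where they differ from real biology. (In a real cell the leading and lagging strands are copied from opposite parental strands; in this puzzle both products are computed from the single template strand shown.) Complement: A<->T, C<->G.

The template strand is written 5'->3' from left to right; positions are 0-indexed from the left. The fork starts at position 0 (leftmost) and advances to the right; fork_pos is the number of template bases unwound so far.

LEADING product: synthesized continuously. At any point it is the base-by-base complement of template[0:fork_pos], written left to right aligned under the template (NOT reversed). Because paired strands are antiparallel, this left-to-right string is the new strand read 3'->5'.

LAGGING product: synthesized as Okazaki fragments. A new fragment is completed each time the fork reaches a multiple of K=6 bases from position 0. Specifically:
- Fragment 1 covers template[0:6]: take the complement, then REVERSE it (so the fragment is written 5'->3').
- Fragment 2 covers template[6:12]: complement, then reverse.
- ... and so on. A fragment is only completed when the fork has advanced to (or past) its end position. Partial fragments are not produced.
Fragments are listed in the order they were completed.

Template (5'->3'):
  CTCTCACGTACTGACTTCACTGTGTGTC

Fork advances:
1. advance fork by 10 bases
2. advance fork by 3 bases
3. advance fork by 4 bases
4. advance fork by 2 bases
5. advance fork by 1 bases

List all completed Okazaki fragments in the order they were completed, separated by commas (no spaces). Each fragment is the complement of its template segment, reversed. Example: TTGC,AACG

Answer: TGAGAG,AGTACG,GAAGTC

Derivation:
Step 1: advance 10 -> fork_pos = 0 + 10 = 10. Reached multiple(s) of 6: 6 -> fragment 1 completed (1 total).
Step 2: advance 3 -> fork_pos = 10 + 3 = 13. Reached multiple(s) of 6: 12 -> fragment 2 completed (2 total).
Step 3: advance 4 -> fork_pos = 13 + 4 = 17. Next multiple of 6 is 18 (not reached); still 2 fragment(s).
Step 4: advance 2 -> fork_pos = 17 + 2 = 19. Reached multiple(s) of 6: 18 -> fragment 3 completed (3 total).
Step 5: advance 1 -> fork_pos = 19 + 1 = 20. Next multiple of 6 is 24 (not reached); still 3 fragment(s).
Final fork_pos = 20, so 3 fragment(s) are complete. Build each: template segment -> complement -> reverse.
Fragment 1: template[0:6] = CTCTCA -> complement GAGAGT -> reversed TGAGAG
Fragment 2: template[6:12] = CGTACT -> complement GCATGA -> reversed AGTACG
Fragment 3: template[12:18] = GACTTC -> complement CTGAAG -> reversed GAAGTC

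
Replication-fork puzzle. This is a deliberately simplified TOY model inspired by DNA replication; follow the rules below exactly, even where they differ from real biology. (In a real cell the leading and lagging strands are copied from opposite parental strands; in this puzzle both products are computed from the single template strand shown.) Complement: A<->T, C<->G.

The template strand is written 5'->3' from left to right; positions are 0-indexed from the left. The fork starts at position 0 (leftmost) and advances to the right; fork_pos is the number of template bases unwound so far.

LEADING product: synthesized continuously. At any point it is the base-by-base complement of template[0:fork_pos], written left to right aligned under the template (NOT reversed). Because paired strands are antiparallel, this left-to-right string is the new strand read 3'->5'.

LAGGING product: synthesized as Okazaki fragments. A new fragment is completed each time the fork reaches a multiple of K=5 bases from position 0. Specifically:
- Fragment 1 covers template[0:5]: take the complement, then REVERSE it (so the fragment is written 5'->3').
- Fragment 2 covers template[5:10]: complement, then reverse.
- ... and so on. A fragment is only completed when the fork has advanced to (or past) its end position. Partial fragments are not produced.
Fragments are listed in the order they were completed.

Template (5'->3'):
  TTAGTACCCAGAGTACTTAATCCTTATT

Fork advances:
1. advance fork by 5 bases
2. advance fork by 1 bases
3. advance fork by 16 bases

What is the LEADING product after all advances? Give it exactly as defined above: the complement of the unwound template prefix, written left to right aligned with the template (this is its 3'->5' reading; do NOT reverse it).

Answer: AATCATGGGTCTCATGAATTAG

Derivation:
Step 1: advance 5 -> fork_pos = 0 + 5 = 5.
Step 2: advance 1 -> fork_pos = 5 + 1 = 6.
Step 3: advance 16 -> fork_pos = 6 + 16 = 22.
Unwound prefix: template[0:22] = TTAGTACCCAGAGTACTTAATC
Complement it base by base (A<->T, C<->G), keeping left-to-right order:
  [0:5] TTAGT -> AATCA
  [5:10] ACCCA -> TGGGT
  [10:15] GAGTA -> CTCAT
  [15:20] CTTAA -> GAATT
  [20:22] TC -> AG
Concatenate: AATCATGGGTCTCATGAATTAG (length 22; written aligned with the template, i.e. 3'->5').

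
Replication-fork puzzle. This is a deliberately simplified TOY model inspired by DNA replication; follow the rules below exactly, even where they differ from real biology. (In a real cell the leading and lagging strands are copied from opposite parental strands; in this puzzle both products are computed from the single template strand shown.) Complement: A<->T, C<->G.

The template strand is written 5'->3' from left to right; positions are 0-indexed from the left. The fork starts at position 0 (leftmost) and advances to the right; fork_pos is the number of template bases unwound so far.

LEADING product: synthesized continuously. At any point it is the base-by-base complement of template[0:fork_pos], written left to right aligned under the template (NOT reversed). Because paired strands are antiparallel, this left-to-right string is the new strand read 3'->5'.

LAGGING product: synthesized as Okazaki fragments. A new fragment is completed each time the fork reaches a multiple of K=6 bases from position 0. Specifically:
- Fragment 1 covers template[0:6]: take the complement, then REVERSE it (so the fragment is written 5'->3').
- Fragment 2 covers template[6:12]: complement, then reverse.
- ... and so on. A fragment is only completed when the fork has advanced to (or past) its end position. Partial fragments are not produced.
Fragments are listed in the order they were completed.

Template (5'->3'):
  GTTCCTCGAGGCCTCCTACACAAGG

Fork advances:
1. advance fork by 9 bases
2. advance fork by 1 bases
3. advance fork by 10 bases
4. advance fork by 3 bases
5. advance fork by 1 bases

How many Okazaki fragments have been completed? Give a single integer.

Step 1: advance 9 -> fork_pos = 0 + 9 = 9. Reached multiple(s) of 6: 6 -> fragment 1 completed (1 total).
Step 2: advance 1 -> fork_pos = 9 + 1 = 10. Next multiple of 6 is 12 (not reached); still 1 fragment(s).
Step 3: advance 10 -> fork_pos = 10 + 10 = 20. Reached multiple(s) of 6: 12, 18 -> fragments 2-3 completed (3 total).
Step 4: advance 3 -> fork_pos = 20 + 3 = 23. Next multiple of 6 is 24 (not reached); still 3 fragment(s).
Step 5: advance 1 -> fork_pos = 23 + 1 = 24. Reached multiple(s) of 6: 24 -> fragment 4 completed (4 total).
Check: final fork_pos = 24; the multiples of 6 that are <= 24 are 6..24 -> 24 // 6 = 4 completed fragment(s).

Answer: 4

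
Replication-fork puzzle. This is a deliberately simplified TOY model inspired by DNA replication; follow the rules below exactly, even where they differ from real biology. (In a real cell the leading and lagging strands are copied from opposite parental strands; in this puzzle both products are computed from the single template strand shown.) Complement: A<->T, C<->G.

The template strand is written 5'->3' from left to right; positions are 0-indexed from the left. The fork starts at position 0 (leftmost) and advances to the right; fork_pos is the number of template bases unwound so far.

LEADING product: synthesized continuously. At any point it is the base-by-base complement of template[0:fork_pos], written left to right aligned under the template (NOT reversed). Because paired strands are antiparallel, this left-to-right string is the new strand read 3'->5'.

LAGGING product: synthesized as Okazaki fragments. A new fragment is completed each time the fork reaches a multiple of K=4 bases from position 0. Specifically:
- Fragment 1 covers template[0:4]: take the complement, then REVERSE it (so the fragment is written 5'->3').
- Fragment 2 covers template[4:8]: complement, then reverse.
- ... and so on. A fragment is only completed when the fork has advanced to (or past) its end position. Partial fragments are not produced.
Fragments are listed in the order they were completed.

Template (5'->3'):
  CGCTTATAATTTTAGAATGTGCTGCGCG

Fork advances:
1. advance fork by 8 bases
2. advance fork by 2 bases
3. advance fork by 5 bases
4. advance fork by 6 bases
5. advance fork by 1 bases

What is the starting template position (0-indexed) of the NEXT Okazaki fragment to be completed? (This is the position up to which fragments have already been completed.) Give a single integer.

Answer: 20

Derivation:
Step 1: advance 8 -> fork_pos = 0 + 8 = 8. Reached multiple(s) of 4: 4, 8 -> fragments 1-2 completed (2 total).
Step 2: advance 2 -> fork_pos = 8 + 2 = 10. Next multiple of 4 is 12 (not reached); still 2 fragment(s).
Step 3: advance 5 -> fork_pos = 10 + 5 = 15. Reached multiple(s) of 4: 12 -> fragment 3 completed (3 total).
Step 4: advance 6 -> fork_pos = 15 + 6 = 21. Reached multiple(s) of 4: 16, 20 -> fragments 4-5 completed (5 total).
Step 5: advance 1 -> fork_pos = 21 + 1 = 22. Next multiple of 4 is 24 (not reached); still 5 fragment(s).
5 fragment(s) completed, covering template[0:20] (5 x 4 = 20). The next fragment, fragment 6, covers template[20:24], so it starts at position 20.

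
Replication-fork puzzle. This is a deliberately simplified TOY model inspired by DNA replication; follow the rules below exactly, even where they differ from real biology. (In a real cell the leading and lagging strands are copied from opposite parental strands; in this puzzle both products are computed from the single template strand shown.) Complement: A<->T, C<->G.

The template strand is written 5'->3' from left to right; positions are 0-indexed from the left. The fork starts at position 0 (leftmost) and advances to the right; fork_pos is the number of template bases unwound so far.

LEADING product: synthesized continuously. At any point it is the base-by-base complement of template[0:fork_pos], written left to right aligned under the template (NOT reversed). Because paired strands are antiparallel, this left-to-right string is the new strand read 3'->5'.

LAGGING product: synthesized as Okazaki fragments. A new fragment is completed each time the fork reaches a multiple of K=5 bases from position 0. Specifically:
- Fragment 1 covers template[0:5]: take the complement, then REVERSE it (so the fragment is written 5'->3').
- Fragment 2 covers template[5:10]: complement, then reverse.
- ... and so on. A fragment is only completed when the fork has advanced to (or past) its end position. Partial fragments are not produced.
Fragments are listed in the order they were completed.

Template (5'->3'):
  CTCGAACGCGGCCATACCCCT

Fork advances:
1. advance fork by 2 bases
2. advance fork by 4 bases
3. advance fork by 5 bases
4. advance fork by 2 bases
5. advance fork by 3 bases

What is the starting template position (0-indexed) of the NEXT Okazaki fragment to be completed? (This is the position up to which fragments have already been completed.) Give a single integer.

Step 1: advance 2 -> fork_pos = 0 + 2 = 2. Next multiple of 5 is 5 (not reached); still 0 fragment(s).
Step 2: advance 4 -> fork_pos = 2 + 4 = 6. Reached multiple(s) of 5: 5 -> fragment 1 completed (1 total).
Step 3: advance 5 -> fork_pos = 6 + 5 = 11. Reached multiple(s) of 5: 10 -> fragment 2 completed (2 total).
Step 4: advance 2 -> fork_pos = 11 + 2 = 13. Next multiple of 5 is 15 (not reached); still 2 fragment(s).
Step 5: advance 3 -> fork_pos = 13 + 3 = 16. Reached multiple(s) of 5: 15 -> fragment 3 completed (3 total).
3 fragment(s) completed, covering template[0:15] (3 x 5 = 15). The next fragment, fragment 4, covers template[15:20], so it starts at position 15.

Answer: 15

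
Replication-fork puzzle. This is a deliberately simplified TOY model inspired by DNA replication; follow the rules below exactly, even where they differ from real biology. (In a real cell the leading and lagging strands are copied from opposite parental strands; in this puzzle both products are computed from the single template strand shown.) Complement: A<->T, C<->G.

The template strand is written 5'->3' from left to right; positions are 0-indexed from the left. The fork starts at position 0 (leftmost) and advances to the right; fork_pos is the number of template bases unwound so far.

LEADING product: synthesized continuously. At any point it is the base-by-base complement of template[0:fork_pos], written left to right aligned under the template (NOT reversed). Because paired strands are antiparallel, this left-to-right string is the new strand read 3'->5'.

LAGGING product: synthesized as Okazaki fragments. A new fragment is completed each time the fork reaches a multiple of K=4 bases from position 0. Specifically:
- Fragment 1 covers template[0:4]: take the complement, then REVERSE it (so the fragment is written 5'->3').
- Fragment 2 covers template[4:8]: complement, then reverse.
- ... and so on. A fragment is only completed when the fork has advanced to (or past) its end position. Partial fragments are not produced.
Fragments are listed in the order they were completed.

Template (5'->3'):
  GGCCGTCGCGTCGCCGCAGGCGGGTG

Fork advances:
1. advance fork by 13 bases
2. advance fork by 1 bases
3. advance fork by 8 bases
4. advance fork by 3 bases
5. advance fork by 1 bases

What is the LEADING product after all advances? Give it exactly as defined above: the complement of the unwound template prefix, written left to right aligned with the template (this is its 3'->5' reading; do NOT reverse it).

Step 1: advance 13 -> fork_pos = 0 + 13 = 13.
Step 2: advance 1 -> fork_pos = 13 + 1 = 14.
Step 3: advance 8 -> fork_pos = 14 + 8 = 22.
Step 4: advance 3 -> fork_pos = 22 + 3 = 25.
Step 5: advance 1 -> fork_pos = 25 + 1 = 26.
Unwound prefix: template[0:26] = GGCCGTCGCGTCGCCGCAGGCGGGTG
Complement it base by base (A<->T, C<->G), keeping left-to-right order:
  [0:5] GGCCG -> CCGGC
  [5:10] TCGCG -> AGCGC
  [10:15] TCGCC -> AGCGG
  [15:20] GCAGG -> CGTCC
  [20:25] CGGGT -> GCCCA
  [25:26] G -> C
Concatenate: CCGGCAGCGCAGCGGCGTCCGCCCAC (length 26; written aligned with the template, i.e. 3'->5').

Answer: CCGGCAGCGCAGCGGCGTCCGCCCAC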